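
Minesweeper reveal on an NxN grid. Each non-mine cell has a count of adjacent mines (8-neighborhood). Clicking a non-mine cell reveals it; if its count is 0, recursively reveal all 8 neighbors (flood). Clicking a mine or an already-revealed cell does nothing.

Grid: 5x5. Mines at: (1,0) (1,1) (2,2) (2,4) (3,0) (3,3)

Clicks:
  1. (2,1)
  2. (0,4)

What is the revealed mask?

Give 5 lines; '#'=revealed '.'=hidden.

Click 1 (2,1) count=4: revealed 1 new [(2,1)] -> total=1
Click 2 (0,4) count=0: revealed 6 new [(0,2) (0,3) (0,4) (1,2) (1,3) (1,4)] -> total=7

Answer: ..###
..###
.#...
.....
.....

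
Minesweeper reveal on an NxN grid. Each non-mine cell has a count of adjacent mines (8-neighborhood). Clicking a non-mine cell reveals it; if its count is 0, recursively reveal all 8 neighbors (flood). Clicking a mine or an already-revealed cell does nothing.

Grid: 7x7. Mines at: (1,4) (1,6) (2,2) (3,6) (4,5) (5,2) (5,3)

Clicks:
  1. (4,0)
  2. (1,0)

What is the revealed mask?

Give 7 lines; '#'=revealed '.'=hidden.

Answer: ####...
####...
##.....
##.....
##.....
##.....
##.....

Derivation:
Click 1 (4,0) count=0: revealed 18 new [(0,0) (0,1) (0,2) (0,3) (1,0) (1,1) (1,2) (1,3) (2,0) (2,1) (3,0) (3,1) (4,0) (4,1) (5,0) (5,1) (6,0) (6,1)] -> total=18
Click 2 (1,0) count=0: revealed 0 new [(none)] -> total=18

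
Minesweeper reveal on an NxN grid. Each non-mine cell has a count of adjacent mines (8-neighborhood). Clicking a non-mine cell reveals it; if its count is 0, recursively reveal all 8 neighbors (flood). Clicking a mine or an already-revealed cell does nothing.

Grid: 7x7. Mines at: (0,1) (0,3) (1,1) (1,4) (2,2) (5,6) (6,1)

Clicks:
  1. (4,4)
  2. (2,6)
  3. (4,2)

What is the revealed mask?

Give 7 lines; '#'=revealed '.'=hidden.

Click 1 (4,4) count=0: revealed 34 new [(0,5) (0,6) (1,5) (1,6) (2,0) (2,1) (2,3) (2,4) (2,5) (2,6) (3,0) (3,1) (3,2) (3,3) (3,4) (3,5) (3,6) (4,0) (4,1) (4,2) (4,3) (4,4) (4,5) (4,6) (5,0) (5,1) (5,2) (5,3) (5,4) (5,5) (6,2) (6,3) (6,4) (6,5)] -> total=34
Click 2 (2,6) count=0: revealed 0 new [(none)] -> total=34
Click 3 (4,2) count=0: revealed 0 new [(none)] -> total=34

Answer: .....##
.....##
##.####
#######
#######
######.
..####.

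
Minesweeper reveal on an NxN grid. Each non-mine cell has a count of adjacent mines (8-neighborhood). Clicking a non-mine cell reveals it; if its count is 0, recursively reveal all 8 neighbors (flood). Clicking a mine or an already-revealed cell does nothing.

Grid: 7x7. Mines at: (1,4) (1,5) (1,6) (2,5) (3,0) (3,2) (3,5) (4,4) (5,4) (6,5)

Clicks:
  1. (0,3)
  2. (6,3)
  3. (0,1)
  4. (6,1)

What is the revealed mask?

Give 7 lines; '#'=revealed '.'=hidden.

Answer: ####...
####...
####...
.......
####...
####...
####...

Derivation:
Click 1 (0,3) count=1: revealed 1 new [(0,3)] -> total=1
Click 2 (6,3) count=1: revealed 1 new [(6,3)] -> total=2
Click 3 (0,1) count=0: revealed 11 new [(0,0) (0,1) (0,2) (1,0) (1,1) (1,2) (1,3) (2,0) (2,1) (2,2) (2,3)] -> total=13
Click 4 (6,1) count=0: revealed 11 new [(4,0) (4,1) (4,2) (4,3) (5,0) (5,1) (5,2) (5,3) (6,0) (6,1) (6,2)] -> total=24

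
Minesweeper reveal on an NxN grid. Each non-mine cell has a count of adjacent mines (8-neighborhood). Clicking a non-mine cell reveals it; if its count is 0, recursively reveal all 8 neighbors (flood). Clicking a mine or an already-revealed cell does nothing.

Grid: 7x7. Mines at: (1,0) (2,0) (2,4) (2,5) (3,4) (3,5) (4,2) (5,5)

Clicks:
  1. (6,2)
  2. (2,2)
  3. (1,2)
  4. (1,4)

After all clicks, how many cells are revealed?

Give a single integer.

Click 1 (6,2) count=0: revealed 14 new [(3,0) (3,1) (4,0) (4,1) (5,0) (5,1) (5,2) (5,3) (5,4) (6,0) (6,1) (6,2) (6,3) (6,4)] -> total=14
Click 2 (2,2) count=0: revealed 17 new [(0,1) (0,2) (0,3) (0,4) (0,5) (0,6) (1,1) (1,2) (1,3) (1,4) (1,5) (1,6) (2,1) (2,2) (2,3) (3,2) (3,3)] -> total=31
Click 3 (1,2) count=0: revealed 0 new [(none)] -> total=31
Click 4 (1,4) count=2: revealed 0 new [(none)] -> total=31

Answer: 31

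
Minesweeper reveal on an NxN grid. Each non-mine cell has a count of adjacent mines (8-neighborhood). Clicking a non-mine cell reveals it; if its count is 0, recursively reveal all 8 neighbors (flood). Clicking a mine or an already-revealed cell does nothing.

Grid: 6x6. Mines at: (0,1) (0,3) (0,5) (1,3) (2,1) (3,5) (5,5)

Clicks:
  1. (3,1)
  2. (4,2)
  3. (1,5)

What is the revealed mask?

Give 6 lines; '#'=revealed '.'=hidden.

Click 1 (3,1) count=1: revealed 1 new [(3,1)] -> total=1
Click 2 (4,2) count=0: revealed 17 new [(2,2) (2,3) (2,4) (3,0) (3,2) (3,3) (3,4) (4,0) (4,1) (4,2) (4,3) (4,4) (5,0) (5,1) (5,2) (5,3) (5,4)] -> total=18
Click 3 (1,5) count=1: revealed 1 new [(1,5)] -> total=19

Answer: ......
.....#
..###.
#####.
#####.
#####.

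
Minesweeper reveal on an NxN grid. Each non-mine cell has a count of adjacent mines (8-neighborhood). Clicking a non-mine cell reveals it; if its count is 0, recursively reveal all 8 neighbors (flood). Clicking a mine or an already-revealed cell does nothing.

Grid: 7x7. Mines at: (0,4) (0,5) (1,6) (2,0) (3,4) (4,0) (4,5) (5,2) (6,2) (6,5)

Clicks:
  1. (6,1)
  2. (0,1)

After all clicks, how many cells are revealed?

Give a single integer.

Click 1 (6,1) count=2: revealed 1 new [(6,1)] -> total=1
Click 2 (0,1) count=0: revealed 17 new [(0,0) (0,1) (0,2) (0,3) (1,0) (1,1) (1,2) (1,3) (2,1) (2,2) (2,3) (3,1) (3,2) (3,3) (4,1) (4,2) (4,3)] -> total=18

Answer: 18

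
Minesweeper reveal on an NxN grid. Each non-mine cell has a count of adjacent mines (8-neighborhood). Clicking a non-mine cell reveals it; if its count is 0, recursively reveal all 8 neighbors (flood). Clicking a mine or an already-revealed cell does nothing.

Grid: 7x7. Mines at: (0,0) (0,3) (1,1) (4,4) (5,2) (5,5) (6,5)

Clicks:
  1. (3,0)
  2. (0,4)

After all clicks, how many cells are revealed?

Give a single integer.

Answer: 32

Derivation:
Click 1 (3,0) count=0: revealed 32 new [(0,4) (0,5) (0,6) (1,2) (1,3) (1,4) (1,5) (1,6) (2,0) (2,1) (2,2) (2,3) (2,4) (2,5) (2,6) (3,0) (3,1) (3,2) (3,3) (3,4) (3,5) (3,6) (4,0) (4,1) (4,2) (4,3) (4,5) (4,6) (5,0) (5,1) (6,0) (6,1)] -> total=32
Click 2 (0,4) count=1: revealed 0 new [(none)] -> total=32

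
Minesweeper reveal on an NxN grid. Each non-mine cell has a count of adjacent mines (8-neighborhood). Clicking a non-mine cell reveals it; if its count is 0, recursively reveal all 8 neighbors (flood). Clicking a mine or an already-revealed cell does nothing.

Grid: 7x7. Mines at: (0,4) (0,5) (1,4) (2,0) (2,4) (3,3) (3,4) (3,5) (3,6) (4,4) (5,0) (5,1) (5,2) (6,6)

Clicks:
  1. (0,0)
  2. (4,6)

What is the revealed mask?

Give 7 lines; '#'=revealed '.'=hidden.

Click 1 (0,0) count=0: revealed 11 new [(0,0) (0,1) (0,2) (0,3) (1,0) (1,1) (1,2) (1,3) (2,1) (2,2) (2,3)] -> total=11
Click 2 (4,6) count=2: revealed 1 new [(4,6)] -> total=12

Answer: ####...
####...
.###...
.......
......#
.......
.......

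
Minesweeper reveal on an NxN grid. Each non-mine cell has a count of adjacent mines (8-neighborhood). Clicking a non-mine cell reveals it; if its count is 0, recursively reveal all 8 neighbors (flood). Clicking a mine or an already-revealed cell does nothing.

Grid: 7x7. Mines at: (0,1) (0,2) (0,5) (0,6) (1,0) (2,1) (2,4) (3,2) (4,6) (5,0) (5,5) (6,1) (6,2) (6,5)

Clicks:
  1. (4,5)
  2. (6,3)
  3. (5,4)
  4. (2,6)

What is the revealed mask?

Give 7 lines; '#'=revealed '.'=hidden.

Click 1 (4,5) count=2: revealed 1 new [(4,5)] -> total=1
Click 2 (6,3) count=1: revealed 1 new [(6,3)] -> total=2
Click 3 (5,4) count=2: revealed 1 new [(5,4)] -> total=3
Click 4 (2,6) count=0: revealed 6 new [(1,5) (1,6) (2,5) (2,6) (3,5) (3,6)] -> total=9

Answer: .......
.....##
.....##
.....##
.....#.
....#..
...#...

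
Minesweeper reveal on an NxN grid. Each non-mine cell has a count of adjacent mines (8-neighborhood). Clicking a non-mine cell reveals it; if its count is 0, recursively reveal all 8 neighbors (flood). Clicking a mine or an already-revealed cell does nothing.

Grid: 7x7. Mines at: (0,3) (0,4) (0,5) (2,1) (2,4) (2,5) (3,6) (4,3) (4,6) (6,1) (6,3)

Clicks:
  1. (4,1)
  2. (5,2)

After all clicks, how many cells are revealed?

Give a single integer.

Answer: 9

Derivation:
Click 1 (4,1) count=0: revealed 9 new [(3,0) (3,1) (3,2) (4,0) (4,1) (4,2) (5,0) (5,1) (5,2)] -> total=9
Click 2 (5,2) count=3: revealed 0 new [(none)] -> total=9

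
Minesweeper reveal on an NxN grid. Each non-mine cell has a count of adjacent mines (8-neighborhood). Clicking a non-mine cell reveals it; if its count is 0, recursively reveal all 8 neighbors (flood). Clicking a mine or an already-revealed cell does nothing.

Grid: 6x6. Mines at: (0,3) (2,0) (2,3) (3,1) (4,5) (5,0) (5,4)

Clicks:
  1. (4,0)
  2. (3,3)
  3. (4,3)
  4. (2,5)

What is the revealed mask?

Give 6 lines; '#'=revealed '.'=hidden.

Answer: ....##
....##
....##
...###
#..#..
......

Derivation:
Click 1 (4,0) count=2: revealed 1 new [(4,0)] -> total=1
Click 2 (3,3) count=1: revealed 1 new [(3,3)] -> total=2
Click 3 (4,3) count=1: revealed 1 new [(4,3)] -> total=3
Click 4 (2,5) count=0: revealed 8 new [(0,4) (0,5) (1,4) (1,5) (2,4) (2,5) (3,4) (3,5)] -> total=11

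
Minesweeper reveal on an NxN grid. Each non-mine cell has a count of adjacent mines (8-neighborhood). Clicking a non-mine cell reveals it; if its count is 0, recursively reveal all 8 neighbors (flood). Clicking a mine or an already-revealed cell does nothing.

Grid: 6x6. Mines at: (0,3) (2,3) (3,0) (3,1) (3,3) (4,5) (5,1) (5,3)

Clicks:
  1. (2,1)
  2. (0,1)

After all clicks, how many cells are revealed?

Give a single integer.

Answer: 9

Derivation:
Click 1 (2,1) count=2: revealed 1 new [(2,1)] -> total=1
Click 2 (0,1) count=0: revealed 8 new [(0,0) (0,1) (0,2) (1,0) (1,1) (1,2) (2,0) (2,2)] -> total=9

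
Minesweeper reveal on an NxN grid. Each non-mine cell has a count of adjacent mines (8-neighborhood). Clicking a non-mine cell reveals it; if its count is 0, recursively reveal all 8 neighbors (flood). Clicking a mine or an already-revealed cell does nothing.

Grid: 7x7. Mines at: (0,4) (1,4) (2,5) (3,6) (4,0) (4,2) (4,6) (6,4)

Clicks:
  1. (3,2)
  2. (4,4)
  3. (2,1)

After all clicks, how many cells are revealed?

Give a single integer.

Click 1 (3,2) count=1: revealed 1 new [(3,2)] -> total=1
Click 2 (4,4) count=0: revealed 9 new [(3,3) (3,4) (3,5) (4,3) (4,4) (4,5) (5,3) (5,4) (5,5)] -> total=10
Click 3 (2,1) count=0: revealed 14 new [(0,0) (0,1) (0,2) (0,3) (1,0) (1,1) (1,2) (1,3) (2,0) (2,1) (2,2) (2,3) (3,0) (3,1)] -> total=24

Answer: 24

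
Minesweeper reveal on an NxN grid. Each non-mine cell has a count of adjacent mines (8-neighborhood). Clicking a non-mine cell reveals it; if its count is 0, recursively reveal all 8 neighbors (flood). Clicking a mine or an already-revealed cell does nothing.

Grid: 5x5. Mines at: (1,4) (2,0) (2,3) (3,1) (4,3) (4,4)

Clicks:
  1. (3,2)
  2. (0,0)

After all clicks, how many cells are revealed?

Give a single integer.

Answer: 9

Derivation:
Click 1 (3,2) count=3: revealed 1 new [(3,2)] -> total=1
Click 2 (0,0) count=0: revealed 8 new [(0,0) (0,1) (0,2) (0,3) (1,0) (1,1) (1,2) (1,3)] -> total=9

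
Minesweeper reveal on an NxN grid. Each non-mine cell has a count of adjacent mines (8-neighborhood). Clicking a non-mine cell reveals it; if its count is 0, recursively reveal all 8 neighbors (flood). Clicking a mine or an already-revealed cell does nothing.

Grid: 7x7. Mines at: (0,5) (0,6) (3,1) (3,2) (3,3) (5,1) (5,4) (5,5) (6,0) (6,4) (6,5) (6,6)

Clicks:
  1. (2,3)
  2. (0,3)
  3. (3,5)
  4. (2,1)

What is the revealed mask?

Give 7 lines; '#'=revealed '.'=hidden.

Answer: #####..
#######
#######
....###
....###
.......
.......

Derivation:
Click 1 (2,3) count=2: revealed 1 new [(2,3)] -> total=1
Click 2 (0,3) count=0: revealed 14 new [(0,0) (0,1) (0,2) (0,3) (0,4) (1,0) (1,1) (1,2) (1,3) (1,4) (2,0) (2,1) (2,2) (2,4)] -> total=15
Click 3 (3,5) count=0: revealed 10 new [(1,5) (1,6) (2,5) (2,6) (3,4) (3,5) (3,6) (4,4) (4,5) (4,6)] -> total=25
Click 4 (2,1) count=2: revealed 0 new [(none)] -> total=25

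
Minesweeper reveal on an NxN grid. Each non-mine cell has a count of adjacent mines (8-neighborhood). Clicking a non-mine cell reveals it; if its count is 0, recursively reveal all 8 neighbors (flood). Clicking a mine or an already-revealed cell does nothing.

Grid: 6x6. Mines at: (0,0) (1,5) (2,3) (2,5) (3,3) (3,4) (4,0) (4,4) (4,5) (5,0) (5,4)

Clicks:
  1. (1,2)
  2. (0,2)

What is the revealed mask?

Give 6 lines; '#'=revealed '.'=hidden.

Answer: .####.
.####.
......
......
......
......

Derivation:
Click 1 (1,2) count=1: revealed 1 new [(1,2)] -> total=1
Click 2 (0,2) count=0: revealed 7 new [(0,1) (0,2) (0,3) (0,4) (1,1) (1,3) (1,4)] -> total=8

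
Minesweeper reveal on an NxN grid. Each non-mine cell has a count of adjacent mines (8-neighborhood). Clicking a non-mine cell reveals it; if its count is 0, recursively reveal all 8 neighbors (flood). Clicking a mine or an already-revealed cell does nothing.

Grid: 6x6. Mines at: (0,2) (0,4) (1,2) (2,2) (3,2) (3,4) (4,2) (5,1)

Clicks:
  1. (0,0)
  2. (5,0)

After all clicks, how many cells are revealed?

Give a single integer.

Click 1 (0,0) count=0: revealed 10 new [(0,0) (0,1) (1,0) (1,1) (2,0) (2,1) (3,0) (3,1) (4,0) (4,1)] -> total=10
Click 2 (5,0) count=1: revealed 1 new [(5,0)] -> total=11

Answer: 11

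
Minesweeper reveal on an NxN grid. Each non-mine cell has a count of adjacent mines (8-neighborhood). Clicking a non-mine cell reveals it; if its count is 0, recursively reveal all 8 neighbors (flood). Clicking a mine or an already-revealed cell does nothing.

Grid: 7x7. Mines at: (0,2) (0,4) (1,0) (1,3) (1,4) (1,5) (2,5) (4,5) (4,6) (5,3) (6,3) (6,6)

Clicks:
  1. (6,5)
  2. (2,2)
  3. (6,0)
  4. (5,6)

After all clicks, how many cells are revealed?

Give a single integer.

Answer: 23

Derivation:
Click 1 (6,5) count=1: revealed 1 new [(6,5)] -> total=1
Click 2 (2,2) count=1: revealed 1 new [(2,2)] -> total=2
Click 3 (6,0) count=0: revealed 20 new [(2,0) (2,1) (2,3) (2,4) (3,0) (3,1) (3,2) (3,3) (3,4) (4,0) (4,1) (4,2) (4,3) (4,4) (5,0) (5,1) (5,2) (6,0) (6,1) (6,2)] -> total=22
Click 4 (5,6) count=3: revealed 1 new [(5,6)] -> total=23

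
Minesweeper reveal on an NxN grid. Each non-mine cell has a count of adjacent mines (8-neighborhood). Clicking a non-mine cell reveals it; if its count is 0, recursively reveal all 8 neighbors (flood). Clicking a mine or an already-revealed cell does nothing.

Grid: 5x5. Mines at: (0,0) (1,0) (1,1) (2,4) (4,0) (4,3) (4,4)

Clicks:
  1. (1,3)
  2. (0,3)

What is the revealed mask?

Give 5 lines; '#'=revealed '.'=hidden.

Answer: ..###
..###
.....
.....
.....

Derivation:
Click 1 (1,3) count=1: revealed 1 new [(1,3)] -> total=1
Click 2 (0,3) count=0: revealed 5 new [(0,2) (0,3) (0,4) (1,2) (1,4)] -> total=6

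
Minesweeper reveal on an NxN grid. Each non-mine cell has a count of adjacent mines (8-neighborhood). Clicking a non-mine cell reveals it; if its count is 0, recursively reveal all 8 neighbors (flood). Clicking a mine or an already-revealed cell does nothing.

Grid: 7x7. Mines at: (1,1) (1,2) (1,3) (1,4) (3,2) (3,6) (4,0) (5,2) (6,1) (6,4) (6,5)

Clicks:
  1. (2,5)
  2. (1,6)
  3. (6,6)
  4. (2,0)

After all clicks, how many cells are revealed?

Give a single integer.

Answer: 8

Derivation:
Click 1 (2,5) count=2: revealed 1 new [(2,5)] -> total=1
Click 2 (1,6) count=0: revealed 5 new [(0,5) (0,6) (1,5) (1,6) (2,6)] -> total=6
Click 3 (6,6) count=1: revealed 1 new [(6,6)] -> total=7
Click 4 (2,0) count=1: revealed 1 new [(2,0)] -> total=8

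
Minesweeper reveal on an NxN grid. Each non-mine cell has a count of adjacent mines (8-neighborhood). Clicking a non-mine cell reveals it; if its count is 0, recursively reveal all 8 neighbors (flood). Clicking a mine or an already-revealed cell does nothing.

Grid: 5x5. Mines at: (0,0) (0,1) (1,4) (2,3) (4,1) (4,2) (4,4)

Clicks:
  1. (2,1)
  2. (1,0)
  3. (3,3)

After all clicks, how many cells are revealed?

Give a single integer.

Click 1 (2,1) count=0: revealed 9 new [(1,0) (1,1) (1,2) (2,0) (2,1) (2,2) (3,0) (3,1) (3,2)] -> total=9
Click 2 (1,0) count=2: revealed 0 new [(none)] -> total=9
Click 3 (3,3) count=3: revealed 1 new [(3,3)] -> total=10

Answer: 10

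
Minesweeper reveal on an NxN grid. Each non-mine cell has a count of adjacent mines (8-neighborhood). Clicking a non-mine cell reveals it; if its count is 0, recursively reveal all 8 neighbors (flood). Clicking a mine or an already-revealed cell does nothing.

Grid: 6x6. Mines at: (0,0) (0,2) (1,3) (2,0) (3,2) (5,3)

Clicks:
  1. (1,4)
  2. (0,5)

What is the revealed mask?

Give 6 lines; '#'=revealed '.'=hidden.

Click 1 (1,4) count=1: revealed 1 new [(1,4)] -> total=1
Click 2 (0,5) count=0: revealed 14 new [(0,4) (0,5) (1,5) (2,3) (2,4) (2,5) (3,3) (3,4) (3,5) (4,3) (4,4) (4,5) (5,4) (5,5)] -> total=15

Answer: ....##
....##
...###
...###
...###
....##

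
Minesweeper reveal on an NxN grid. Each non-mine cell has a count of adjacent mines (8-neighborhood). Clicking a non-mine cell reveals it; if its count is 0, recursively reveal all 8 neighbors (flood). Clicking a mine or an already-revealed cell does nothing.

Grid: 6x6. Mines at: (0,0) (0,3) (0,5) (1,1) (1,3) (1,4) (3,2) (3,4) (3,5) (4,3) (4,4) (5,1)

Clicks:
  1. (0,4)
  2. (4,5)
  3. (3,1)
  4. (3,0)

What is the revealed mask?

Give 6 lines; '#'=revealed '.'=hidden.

Click 1 (0,4) count=4: revealed 1 new [(0,4)] -> total=1
Click 2 (4,5) count=3: revealed 1 new [(4,5)] -> total=2
Click 3 (3,1) count=1: revealed 1 new [(3,1)] -> total=3
Click 4 (3,0) count=0: revealed 5 new [(2,0) (2,1) (3,0) (4,0) (4,1)] -> total=8

Answer: ....#.
......
##....
##....
##...#
......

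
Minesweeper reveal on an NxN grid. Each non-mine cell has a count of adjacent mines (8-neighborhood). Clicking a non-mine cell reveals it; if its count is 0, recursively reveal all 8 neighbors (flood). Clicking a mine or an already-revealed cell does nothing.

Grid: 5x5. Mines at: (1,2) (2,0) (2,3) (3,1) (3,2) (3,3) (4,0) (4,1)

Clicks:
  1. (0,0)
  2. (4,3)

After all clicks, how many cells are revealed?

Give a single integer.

Click 1 (0,0) count=0: revealed 4 new [(0,0) (0,1) (1,0) (1,1)] -> total=4
Click 2 (4,3) count=2: revealed 1 new [(4,3)] -> total=5

Answer: 5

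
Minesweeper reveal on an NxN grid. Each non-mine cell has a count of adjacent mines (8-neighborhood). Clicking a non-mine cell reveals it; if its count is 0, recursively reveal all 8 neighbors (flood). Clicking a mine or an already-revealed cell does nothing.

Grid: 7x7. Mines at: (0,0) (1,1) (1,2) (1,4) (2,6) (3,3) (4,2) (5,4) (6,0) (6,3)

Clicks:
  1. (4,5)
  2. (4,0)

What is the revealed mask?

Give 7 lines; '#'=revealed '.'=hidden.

Click 1 (4,5) count=1: revealed 1 new [(4,5)] -> total=1
Click 2 (4,0) count=0: revealed 8 new [(2,0) (2,1) (3,0) (3,1) (4,0) (4,1) (5,0) (5,1)] -> total=9

Answer: .......
.......
##.....
##.....
##...#.
##.....
.......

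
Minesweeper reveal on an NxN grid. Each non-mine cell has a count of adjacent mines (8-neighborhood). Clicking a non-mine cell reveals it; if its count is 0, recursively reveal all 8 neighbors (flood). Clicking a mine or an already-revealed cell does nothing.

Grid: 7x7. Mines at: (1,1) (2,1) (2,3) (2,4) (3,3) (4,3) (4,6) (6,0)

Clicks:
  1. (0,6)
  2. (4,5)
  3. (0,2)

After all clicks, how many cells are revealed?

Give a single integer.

Click 1 (0,6) count=0: revealed 14 new [(0,2) (0,3) (0,4) (0,5) (0,6) (1,2) (1,3) (1,4) (1,5) (1,6) (2,5) (2,6) (3,5) (3,6)] -> total=14
Click 2 (4,5) count=1: revealed 1 new [(4,5)] -> total=15
Click 3 (0,2) count=1: revealed 0 new [(none)] -> total=15

Answer: 15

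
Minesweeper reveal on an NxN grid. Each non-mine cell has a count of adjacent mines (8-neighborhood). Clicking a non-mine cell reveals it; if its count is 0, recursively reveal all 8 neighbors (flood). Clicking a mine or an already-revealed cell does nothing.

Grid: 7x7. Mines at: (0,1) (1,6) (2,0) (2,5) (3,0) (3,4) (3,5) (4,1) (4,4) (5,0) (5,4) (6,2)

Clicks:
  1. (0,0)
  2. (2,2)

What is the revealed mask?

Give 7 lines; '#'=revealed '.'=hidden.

Click 1 (0,0) count=1: revealed 1 new [(0,0)] -> total=1
Click 2 (2,2) count=0: revealed 16 new [(0,2) (0,3) (0,4) (0,5) (1,1) (1,2) (1,3) (1,4) (1,5) (2,1) (2,2) (2,3) (2,4) (3,1) (3,2) (3,3)] -> total=17

Answer: #.####.
.#####.
.####..
.###...
.......
.......
.......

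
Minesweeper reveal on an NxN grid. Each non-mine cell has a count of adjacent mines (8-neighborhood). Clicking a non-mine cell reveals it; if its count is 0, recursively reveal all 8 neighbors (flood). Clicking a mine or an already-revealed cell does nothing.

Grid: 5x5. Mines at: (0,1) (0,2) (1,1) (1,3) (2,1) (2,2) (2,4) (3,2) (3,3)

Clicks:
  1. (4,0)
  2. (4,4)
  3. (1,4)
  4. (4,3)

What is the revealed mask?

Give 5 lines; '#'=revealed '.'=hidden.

Click 1 (4,0) count=0: revealed 4 new [(3,0) (3,1) (4,0) (4,1)] -> total=4
Click 2 (4,4) count=1: revealed 1 new [(4,4)] -> total=5
Click 3 (1,4) count=2: revealed 1 new [(1,4)] -> total=6
Click 4 (4,3) count=2: revealed 1 new [(4,3)] -> total=7

Answer: .....
....#
.....
##...
##.##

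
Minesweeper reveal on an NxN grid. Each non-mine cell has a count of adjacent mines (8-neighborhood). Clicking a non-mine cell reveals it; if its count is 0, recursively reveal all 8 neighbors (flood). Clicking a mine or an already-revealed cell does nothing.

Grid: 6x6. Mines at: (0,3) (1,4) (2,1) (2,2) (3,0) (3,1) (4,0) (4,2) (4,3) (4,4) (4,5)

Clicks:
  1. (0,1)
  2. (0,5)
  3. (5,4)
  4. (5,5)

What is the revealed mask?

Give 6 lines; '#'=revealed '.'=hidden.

Answer: ###..#
###...
......
......
......
....##

Derivation:
Click 1 (0,1) count=0: revealed 6 new [(0,0) (0,1) (0,2) (1,0) (1,1) (1,2)] -> total=6
Click 2 (0,5) count=1: revealed 1 new [(0,5)] -> total=7
Click 3 (5,4) count=3: revealed 1 new [(5,4)] -> total=8
Click 4 (5,5) count=2: revealed 1 new [(5,5)] -> total=9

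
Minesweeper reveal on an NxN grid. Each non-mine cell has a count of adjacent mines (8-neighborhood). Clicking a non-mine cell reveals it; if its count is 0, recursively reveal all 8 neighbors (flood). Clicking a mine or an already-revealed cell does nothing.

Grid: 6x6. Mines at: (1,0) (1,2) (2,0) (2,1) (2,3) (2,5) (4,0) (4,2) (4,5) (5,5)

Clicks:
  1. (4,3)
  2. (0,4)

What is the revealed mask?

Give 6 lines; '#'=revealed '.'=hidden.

Answer: ...###
...###
......
......
...#..
......

Derivation:
Click 1 (4,3) count=1: revealed 1 new [(4,3)] -> total=1
Click 2 (0,4) count=0: revealed 6 new [(0,3) (0,4) (0,5) (1,3) (1,4) (1,5)] -> total=7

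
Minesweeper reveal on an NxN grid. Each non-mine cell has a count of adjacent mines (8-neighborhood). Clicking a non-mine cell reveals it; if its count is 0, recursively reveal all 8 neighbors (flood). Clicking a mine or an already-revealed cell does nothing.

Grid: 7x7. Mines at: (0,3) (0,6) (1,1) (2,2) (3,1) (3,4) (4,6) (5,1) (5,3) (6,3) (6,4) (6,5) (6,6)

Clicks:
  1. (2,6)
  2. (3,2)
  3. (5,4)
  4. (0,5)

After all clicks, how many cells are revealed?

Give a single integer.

Answer: 9

Derivation:
Click 1 (2,6) count=0: revealed 6 new [(1,5) (1,6) (2,5) (2,6) (3,5) (3,6)] -> total=6
Click 2 (3,2) count=2: revealed 1 new [(3,2)] -> total=7
Click 3 (5,4) count=4: revealed 1 new [(5,4)] -> total=8
Click 4 (0,5) count=1: revealed 1 new [(0,5)] -> total=9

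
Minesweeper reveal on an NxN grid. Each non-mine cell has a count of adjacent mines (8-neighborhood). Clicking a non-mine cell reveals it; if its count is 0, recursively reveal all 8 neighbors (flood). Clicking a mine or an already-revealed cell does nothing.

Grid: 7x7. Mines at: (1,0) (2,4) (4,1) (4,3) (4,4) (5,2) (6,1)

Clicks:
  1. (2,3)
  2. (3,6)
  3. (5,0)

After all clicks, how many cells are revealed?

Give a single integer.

Click 1 (2,3) count=1: revealed 1 new [(2,3)] -> total=1
Click 2 (3,6) count=0: revealed 31 new [(0,1) (0,2) (0,3) (0,4) (0,5) (0,6) (1,1) (1,2) (1,3) (1,4) (1,5) (1,6) (2,1) (2,2) (2,5) (2,6) (3,1) (3,2) (3,3) (3,5) (3,6) (4,5) (4,6) (5,3) (5,4) (5,5) (5,6) (6,3) (6,4) (6,5) (6,6)] -> total=32
Click 3 (5,0) count=2: revealed 1 new [(5,0)] -> total=33

Answer: 33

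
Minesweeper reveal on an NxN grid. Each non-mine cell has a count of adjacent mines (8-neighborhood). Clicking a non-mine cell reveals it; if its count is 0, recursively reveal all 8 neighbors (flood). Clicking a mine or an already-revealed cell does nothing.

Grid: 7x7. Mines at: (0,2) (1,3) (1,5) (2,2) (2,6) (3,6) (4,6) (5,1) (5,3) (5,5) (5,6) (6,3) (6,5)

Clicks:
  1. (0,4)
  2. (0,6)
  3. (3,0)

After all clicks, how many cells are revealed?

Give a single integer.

Answer: 12

Derivation:
Click 1 (0,4) count=2: revealed 1 new [(0,4)] -> total=1
Click 2 (0,6) count=1: revealed 1 new [(0,6)] -> total=2
Click 3 (3,0) count=0: revealed 10 new [(0,0) (0,1) (1,0) (1,1) (2,0) (2,1) (3,0) (3,1) (4,0) (4,1)] -> total=12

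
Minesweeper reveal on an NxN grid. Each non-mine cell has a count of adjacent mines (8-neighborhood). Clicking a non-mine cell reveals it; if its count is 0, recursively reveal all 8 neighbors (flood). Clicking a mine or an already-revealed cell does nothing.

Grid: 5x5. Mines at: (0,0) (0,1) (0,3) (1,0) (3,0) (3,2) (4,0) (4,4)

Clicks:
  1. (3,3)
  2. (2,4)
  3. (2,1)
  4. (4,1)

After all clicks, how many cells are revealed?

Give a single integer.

Click 1 (3,3) count=2: revealed 1 new [(3,3)] -> total=1
Click 2 (2,4) count=0: revealed 5 new [(1,3) (1,4) (2,3) (2,4) (3,4)] -> total=6
Click 3 (2,1) count=3: revealed 1 new [(2,1)] -> total=7
Click 4 (4,1) count=3: revealed 1 new [(4,1)] -> total=8

Answer: 8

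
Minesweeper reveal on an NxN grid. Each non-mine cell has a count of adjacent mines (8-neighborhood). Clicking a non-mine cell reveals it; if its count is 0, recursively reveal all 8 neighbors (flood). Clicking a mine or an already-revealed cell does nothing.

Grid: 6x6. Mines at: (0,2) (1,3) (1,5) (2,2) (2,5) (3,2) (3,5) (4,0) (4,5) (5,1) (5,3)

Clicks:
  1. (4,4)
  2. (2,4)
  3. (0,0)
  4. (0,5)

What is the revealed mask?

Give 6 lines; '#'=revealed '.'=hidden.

Answer: ##...#
##....
##..#.
##....
....#.
......

Derivation:
Click 1 (4,4) count=3: revealed 1 new [(4,4)] -> total=1
Click 2 (2,4) count=4: revealed 1 new [(2,4)] -> total=2
Click 3 (0,0) count=0: revealed 8 new [(0,0) (0,1) (1,0) (1,1) (2,0) (2,1) (3,0) (3,1)] -> total=10
Click 4 (0,5) count=1: revealed 1 new [(0,5)] -> total=11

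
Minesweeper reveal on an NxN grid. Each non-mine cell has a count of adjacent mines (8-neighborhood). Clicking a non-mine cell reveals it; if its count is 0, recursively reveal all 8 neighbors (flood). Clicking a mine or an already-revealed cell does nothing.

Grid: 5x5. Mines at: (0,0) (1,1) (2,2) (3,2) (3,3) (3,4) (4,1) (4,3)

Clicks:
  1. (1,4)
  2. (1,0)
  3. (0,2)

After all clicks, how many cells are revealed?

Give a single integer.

Click 1 (1,4) count=0: revealed 8 new [(0,2) (0,3) (0,4) (1,2) (1,3) (1,4) (2,3) (2,4)] -> total=8
Click 2 (1,0) count=2: revealed 1 new [(1,0)] -> total=9
Click 3 (0,2) count=1: revealed 0 new [(none)] -> total=9

Answer: 9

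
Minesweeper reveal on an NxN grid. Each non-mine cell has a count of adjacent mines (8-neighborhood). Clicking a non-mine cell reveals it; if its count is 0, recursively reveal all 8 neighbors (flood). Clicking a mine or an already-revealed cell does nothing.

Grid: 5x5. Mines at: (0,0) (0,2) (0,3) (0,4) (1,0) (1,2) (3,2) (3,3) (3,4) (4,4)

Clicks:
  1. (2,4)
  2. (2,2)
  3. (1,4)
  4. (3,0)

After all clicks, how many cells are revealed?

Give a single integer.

Click 1 (2,4) count=2: revealed 1 new [(2,4)] -> total=1
Click 2 (2,2) count=3: revealed 1 new [(2,2)] -> total=2
Click 3 (1,4) count=2: revealed 1 new [(1,4)] -> total=3
Click 4 (3,0) count=0: revealed 6 new [(2,0) (2,1) (3,0) (3,1) (4,0) (4,1)] -> total=9

Answer: 9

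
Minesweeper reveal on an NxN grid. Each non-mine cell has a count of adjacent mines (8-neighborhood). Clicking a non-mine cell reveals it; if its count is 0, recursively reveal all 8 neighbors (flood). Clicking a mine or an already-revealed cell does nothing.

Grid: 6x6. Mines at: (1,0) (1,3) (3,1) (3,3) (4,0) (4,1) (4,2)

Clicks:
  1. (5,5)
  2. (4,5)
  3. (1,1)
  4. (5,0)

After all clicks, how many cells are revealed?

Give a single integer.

Click 1 (5,5) count=0: revealed 14 new [(0,4) (0,5) (1,4) (1,5) (2,4) (2,5) (3,4) (3,5) (4,3) (4,4) (4,5) (5,3) (5,4) (5,5)] -> total=14
Click 2 (4,5) count=0: revealed 0 new [(none)] -> total=14
Click 3 (1,1) count=1: revealed 1 new [(1,1)] -> total=15
Click 4 (5,0) count=2: revealed 1 new [(5,0)] -> total=16

Answer: 16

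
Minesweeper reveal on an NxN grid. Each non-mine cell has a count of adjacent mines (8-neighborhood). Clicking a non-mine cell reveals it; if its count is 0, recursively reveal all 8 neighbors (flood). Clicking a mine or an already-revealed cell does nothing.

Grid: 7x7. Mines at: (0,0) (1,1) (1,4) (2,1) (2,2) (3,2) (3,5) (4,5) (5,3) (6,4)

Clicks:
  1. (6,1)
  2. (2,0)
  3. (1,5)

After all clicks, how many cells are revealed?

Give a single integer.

Answer: 13

Derivation:
Click 1 (6,1) count=0: revealed 11 new [(3,0) (3,1) (4,0) (4,1) (4,2) (5,0) (5,1) (5,2) (6,0) (6,1) (6,2)] -> total=11
Click 2 (2,0) count=2: revealed 1 new [(2,0)] -> total=12
Click 3 (1,5) count=1: revealed 1 new [(1,5)] -> total=13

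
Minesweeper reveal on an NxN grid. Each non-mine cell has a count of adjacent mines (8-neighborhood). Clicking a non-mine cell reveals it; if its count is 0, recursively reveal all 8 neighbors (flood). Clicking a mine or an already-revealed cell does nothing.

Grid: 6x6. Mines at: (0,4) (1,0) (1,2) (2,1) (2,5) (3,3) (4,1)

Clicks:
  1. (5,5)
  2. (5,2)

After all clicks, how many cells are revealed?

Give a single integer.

Answer: 10

Derivation:
Click 1 (5,5) count=0: revealed 10 new [(3,4) (3,5) (4,2) (4,3) (4,4) (4,5) (5,2) (5,3) (5,4) (5,5)] -> total=10
Click 2 (5,2) count=1: revealed 0 new [(none)] -> total=10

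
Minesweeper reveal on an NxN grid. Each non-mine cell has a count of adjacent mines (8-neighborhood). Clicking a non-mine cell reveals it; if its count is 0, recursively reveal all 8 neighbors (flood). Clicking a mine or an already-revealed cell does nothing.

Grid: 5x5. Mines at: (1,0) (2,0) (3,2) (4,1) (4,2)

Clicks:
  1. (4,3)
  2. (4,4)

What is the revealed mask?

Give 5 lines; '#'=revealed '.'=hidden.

Click 1 (4,3) count=2: revealed 1 new [(4,3)] -> total=1
Click 2 (4,4) count=0: revealed 15 new [(0,1) (0,2) (0,3) (0,4) (1,1) (1,2) (1,3) (1,4) (2,1) (2,2) (2,3) (2,4) (3,3) (3,4) (4,4)] -> total=16

Answer: .####
.####
.####
...##
...##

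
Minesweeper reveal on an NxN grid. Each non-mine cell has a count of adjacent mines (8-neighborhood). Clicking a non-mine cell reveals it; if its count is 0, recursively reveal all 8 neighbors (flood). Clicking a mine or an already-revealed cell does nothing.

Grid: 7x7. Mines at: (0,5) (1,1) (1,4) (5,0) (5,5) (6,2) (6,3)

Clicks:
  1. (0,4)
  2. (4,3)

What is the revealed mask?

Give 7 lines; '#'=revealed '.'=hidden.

Answer: ....#..
.....##
#######
#######
#######
.####..
.......

Derivation:
Click 1 (0,4) count=2: revealed 1 new [(0,4)] -> total=1
Click 2 (4,3) count=0: revealed 27 new [(1,5) (1,6) (2,0) (2,1) (2,2) (2,3) (2,4) (2,5) (2,6) (3,0) (3,1) (3,2) (3,3) (3,4) (3,5) (3,6) (4,0) (4,1) (4,2) (4,3) (4,4) (4,5) (4,6) (5,1) (5,2) (5,3) (5,4)] -> total=28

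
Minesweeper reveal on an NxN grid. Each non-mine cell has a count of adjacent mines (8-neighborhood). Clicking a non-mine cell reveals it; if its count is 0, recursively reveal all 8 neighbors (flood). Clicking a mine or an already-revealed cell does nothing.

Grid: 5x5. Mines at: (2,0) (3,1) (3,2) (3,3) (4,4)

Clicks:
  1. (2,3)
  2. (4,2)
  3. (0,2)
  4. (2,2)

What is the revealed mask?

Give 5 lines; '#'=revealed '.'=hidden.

Click 1 (2,3) count=2: revealed 1 new [(2,3)] -> total=1
Click 2 (4,2) count=3: revealed 1 new [(4,2)] -> total=2
Click 3 (0,2) count=0: revealed 13 new [(0,0) (0,1) (0,2) (0,3) (0,4) (1,0) (1,1) (1,2) (1,3) (1,4) (2,1) (2,2) (2,4)] -> total=15
Click 4 (2,2) count=3: revealed 0 new [(none)] -> total=15

Answer: #####
#####
.####
.....
..#..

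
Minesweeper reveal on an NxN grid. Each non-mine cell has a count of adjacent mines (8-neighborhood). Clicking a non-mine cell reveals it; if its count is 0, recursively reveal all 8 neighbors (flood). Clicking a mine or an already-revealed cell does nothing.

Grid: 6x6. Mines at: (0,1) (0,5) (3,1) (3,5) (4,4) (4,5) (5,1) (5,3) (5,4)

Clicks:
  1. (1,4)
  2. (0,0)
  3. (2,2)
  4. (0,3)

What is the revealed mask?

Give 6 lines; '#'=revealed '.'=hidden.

Click 1 (1,4) count=1: revealed 1 new [(1,4)] -> total=1
Click 2 (0,0) count=1: revealed 1 new [(0,0)] -> total=2
Click 3 (2,2) count=1: revealed 1 new [(2,2)] -> total=3
Click 4 (0,3) count=0: revealed 10 new [(0,2) (0,3) (0,4) (1,2) (1,3) (2,3) (2,4) (3,2) (3,3) (3,4)] -> total=13

Answer: #.###.
..###.
..###.
..###.
......
......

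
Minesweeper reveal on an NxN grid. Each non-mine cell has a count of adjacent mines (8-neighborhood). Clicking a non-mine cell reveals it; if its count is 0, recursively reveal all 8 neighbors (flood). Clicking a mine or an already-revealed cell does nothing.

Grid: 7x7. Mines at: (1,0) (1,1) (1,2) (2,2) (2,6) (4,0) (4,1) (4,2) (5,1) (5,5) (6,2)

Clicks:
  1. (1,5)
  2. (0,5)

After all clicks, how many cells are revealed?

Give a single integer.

Click 1 (1,5) count=1: revealed 1 new [(1,5)] -> total=1
Click 2 (0,5) count=0: revealed 16 new [(0,3) (0,4) (0,5) (0,6) (1,3) (1,4) (1,6) (2,3) (2,4) (2,5) (3,3) (3,4) (3,5) (4,3) (4,4) (4,5)] -> total=17

Answer: 17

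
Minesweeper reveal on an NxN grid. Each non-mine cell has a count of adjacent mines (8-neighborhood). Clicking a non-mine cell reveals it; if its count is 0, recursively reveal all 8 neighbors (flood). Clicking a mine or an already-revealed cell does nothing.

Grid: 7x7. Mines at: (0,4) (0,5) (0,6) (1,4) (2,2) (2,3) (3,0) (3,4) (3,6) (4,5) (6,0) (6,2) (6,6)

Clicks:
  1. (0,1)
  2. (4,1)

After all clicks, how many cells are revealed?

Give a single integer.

Click 1 (0,1) count=0: revealed 10 new [(0,0) (0,1) (0,2) (0,3) (1,0) (1,1) (1,2) (1,3) (2,0) (2,1)] -> total=10
Click 2 (4,1) count=1: revealed 1 new [(4,1)] -> total=11

Answer: 11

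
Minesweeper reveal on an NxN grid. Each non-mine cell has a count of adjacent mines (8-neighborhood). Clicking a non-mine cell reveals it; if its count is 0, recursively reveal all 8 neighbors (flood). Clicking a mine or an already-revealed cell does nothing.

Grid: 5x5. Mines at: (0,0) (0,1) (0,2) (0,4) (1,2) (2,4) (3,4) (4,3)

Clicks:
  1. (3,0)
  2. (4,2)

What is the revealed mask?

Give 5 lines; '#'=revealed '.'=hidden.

Click 1 (3,0) count=0: revealed 11 new [(1,0) (1,1) (2,0) (2,1) (2,2) (3,0) (3,1) (3,2) (4,0) (4,1) (4,2)] -> total=11
Click 2 (4,2) count=1: revealed 0 new [(none)] -> total=11

Answer: .....
##...
###..
###..
###..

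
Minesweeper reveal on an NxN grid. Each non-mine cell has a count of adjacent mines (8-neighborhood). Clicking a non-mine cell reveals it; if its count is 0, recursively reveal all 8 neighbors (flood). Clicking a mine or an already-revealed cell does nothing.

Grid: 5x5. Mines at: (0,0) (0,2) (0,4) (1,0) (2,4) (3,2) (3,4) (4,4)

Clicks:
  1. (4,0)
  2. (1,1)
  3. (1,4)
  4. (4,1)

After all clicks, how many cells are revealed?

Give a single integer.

Click 1 (4,0) count=0: revealed 6 new [(2,0) (2,1) (3,0) (3,1) (4,0) (4,1)] -> total=6
Click 2 (1,1) count=3: revealed 1 new [(1,1)] -> total=7
Click 3 (1,4) count=2: revealed 1 new [(1,4)] -> total=8
Click 4 (4,1) count=1: revealed 0 new [(none)] -> total=8

Answer: 8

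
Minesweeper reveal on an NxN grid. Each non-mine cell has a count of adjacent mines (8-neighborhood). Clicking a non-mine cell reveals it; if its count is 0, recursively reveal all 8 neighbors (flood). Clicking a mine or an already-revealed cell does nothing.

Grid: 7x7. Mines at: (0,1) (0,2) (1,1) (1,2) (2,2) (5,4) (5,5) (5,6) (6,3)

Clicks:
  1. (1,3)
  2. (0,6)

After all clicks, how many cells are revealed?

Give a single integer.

Answer: 20

Derivation:
Click 1 (1,3) count=3: revealed 1 new [(1,3)] -> total=1
Click 2 (0,6) count=0: revealed 19 new [(0,3) (0,4) (0,5) (0,6) (1,4) (1,5) (1,6) (2,3) (2,4) (2,5) (2,6) (3,3) (3,4) (3,5) (3,6) (4,3) (4,4) (4,5) (4,6)] -> total=20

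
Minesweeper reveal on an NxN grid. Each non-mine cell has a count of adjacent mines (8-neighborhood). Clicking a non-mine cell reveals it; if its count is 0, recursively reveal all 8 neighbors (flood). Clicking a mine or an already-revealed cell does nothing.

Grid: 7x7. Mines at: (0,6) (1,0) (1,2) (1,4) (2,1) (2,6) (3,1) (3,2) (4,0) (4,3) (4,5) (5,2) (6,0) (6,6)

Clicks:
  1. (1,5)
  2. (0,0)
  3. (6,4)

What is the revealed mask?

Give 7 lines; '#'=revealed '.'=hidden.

Answer: #......
.....#.
.......
.......
.......
...###.
...###.

Derivation:
Click 1 (1,5) count=3: revealed 1 new [(1,5)] -> total=1
Click 2 (0,0) count=1: revealed 1 new [(0,0)] -> total=2
Click 3 (6,4) count=0: revealed 6 new [(5,3) (5,4) (5,5) (6,3) (6,4) (6,5)] -> total=8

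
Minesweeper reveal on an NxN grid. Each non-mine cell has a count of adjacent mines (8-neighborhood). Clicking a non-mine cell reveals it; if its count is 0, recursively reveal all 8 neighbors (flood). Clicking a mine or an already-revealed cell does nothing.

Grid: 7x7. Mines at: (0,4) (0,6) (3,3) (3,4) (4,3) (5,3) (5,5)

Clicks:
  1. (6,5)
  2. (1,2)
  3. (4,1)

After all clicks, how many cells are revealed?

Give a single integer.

Click 1 (6,5) count=1: revealed 1 new [(6,5)] -> total=1
Click 2 (1,2) count=0: revealed 24 new [(0,0) (0,1) (0,2) (0,3) (1,0) (1,1) (1,2) (1,3) (2,0) (2,1) (2,2) (2,3) (3,0) (3,1) (3,2) (4,0) (4,1) (4,2) (5,0) (5,1) (5,2) (6,0) (6,1) (6,2)] -> total=25
Click 3 (4,1) count=0: revealed 0 new [(none)] -> total=25

Answer: 25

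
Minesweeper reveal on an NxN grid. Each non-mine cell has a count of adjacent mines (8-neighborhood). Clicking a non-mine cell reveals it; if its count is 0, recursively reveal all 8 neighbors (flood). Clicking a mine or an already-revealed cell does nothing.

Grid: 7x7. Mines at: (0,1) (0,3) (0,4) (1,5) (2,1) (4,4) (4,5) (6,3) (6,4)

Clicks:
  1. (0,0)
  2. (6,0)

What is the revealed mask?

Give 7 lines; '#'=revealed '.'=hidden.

Answer: #......
.......
.......
####...
####...
####...
###....

Derivation:
Click 1 (0,0) count=1: revealed 1 new [(0,0)] -> total=1
Click 2 (6,0) count=0: revealed 15 new [(3,0) (3,1) (3,2) (3,3) (4,0) (4,1) (4,2) (4,3) (5,0) (5,1) (5,2) (5,3) (6,0) (6,1) (6,2)] -> total=16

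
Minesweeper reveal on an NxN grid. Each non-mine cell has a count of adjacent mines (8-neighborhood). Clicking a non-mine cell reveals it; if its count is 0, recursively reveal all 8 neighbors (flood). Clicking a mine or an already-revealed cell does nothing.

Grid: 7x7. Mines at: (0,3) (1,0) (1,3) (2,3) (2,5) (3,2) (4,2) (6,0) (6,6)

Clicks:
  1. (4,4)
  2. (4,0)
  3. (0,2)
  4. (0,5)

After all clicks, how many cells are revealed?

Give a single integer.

Click 1 (4,4) count=0: revealed 19 new [(3,3) (3,4) (3,5) (3,6) (4,3) (4,4) (4,5) (4,6) (5,1) (5,2) (5,3) (5,4) (5,5) (5,6) (6,1) (6,2) (6,3) (6,4) (6,5)] -> total=19
Click 2 (4,0) count=0: revealed 7 new [(2,0) (2,1) (3,0) (3,1) (4,0) (4,1) (5,0)] -> total=26
Click 3 (0,2) count=2: revealed 1 new [(0,2)] -> total=27
Click 4 (0,5) count=0: revealed 6 new [(0,4) (0,5) (0,6) (1,4) (1,5) (1,6)] -> total=33

Answer: 33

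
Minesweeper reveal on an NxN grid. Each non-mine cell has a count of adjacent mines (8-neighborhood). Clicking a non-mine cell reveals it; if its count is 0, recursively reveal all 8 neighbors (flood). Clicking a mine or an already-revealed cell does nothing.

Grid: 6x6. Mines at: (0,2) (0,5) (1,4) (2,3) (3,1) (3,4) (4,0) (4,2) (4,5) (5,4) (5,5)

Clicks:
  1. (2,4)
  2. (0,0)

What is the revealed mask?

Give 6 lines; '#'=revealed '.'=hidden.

Answer: ##....
##....
##..#.
......
......
......

Derivation:
Click 1 (2,4) count=3: revealed 1 new [(2,4)] -> total=1
Click 2 (0,0) count=0: revealed 6 new [(0,0) (0,1) (1,0) (1,1) (2,0) (2,1)] -> total=7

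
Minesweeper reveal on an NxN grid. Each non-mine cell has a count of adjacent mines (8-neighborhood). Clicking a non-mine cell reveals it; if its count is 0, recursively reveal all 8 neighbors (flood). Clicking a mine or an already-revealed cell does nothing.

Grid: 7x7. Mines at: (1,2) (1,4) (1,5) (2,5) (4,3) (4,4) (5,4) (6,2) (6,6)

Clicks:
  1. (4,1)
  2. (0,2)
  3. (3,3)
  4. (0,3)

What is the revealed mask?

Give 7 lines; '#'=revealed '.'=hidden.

Answer: ####...
##.....
###....
####...
###....
###....
##.....

Derivation:
Click 1 (4,1) count=0: revealed 18 new [(0,0) (0,1) (1,0) (1,1) (2,0) (2,1) (2,2) (3,0) (3,1) (3,2) (4,0) (4,1) (4,2) (5,0) (5,1) (5,2) (6,0) (6,1)] -> total=18
Click 2 (0,2) count=1: revealed 1 new [(0,2)] -> total=19
Click 3 (3,3) count=2: revealed 1 new [(3,3)] -> total=20
Click 4 (0,3) count=2: revealed 1 new [(0,3)] -> total=21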